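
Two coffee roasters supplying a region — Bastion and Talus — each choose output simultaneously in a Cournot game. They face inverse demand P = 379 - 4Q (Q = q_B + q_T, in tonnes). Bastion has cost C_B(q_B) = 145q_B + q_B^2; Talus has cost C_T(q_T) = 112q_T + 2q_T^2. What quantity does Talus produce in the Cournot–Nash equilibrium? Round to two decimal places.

Bastion's profit: π_B = (379 - 4Q)q_B - (145q_B + q_B²). Setting ∂π_B/∂q_B = 0: 234 - 10q_B - 4(q_T) = 0.
Talus's profit: π_T = (379 - 4Q)q_T - (112q_T + 2q_T²). Setting ∂π_T/∂q_T = 0: 267 - 12q_T - 4(q_B) = 0.
Rearranging gives the reaction functions q_B = (234 - 4q_T)/10 and q_T = (267 - 4q_B)/12.
Substituting one into the other gives q_B = 435/26 and q_T = 867/52.

16.67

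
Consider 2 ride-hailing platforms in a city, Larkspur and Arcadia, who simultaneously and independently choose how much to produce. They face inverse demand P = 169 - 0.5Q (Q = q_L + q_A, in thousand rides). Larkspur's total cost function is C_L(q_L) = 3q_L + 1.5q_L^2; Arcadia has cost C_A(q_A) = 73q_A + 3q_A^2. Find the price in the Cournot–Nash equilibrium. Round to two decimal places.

143.50

Larkspur's profit: π_L = (169 - 0.5Q)q_L - (3q_L + (3/2)q_L²). Setting ∂π_L/∂q_L = 0: 166 - 4q_L - (1/2)(q_A) = 0.
Arcadia's first-order condition: 96 - 7q_A - (1/2)(q_L) = 0.
So q_L = (166 - (1/2)q_A)/4 and q_A = (96 - (1/2)q_L)/7.
Substituting one into the other gives q_L = 40.1441 and q_A = 1204/111.
Total output Q = 50.9910, so price P = 169 - (1/2)·50.9910 = 143.5045.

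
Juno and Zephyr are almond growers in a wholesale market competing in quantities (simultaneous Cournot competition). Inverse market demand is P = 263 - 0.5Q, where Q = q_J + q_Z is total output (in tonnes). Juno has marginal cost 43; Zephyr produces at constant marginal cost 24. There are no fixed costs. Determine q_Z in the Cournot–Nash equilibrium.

Juno's profit: π_J = (263 - 0.5Q)q_J - (43q_J). Setting ∂π_J/∂q_J = 0: 220 - q_J - (1/2)(q_Z) = 0.
Zephyr's profit: π_Z = (263 - 0.5Q)q_Z - (24q_Z). Setting ∂π_Z/∂q_Z = 0: 239 - q_Z - (1/2)(q_J) = 0.
So q_J = (220 - (1/2)q_Z) and q_Z = (239 - (1/2)q_J).
Solving the pair: q_J = 134, q_Z = 172.

172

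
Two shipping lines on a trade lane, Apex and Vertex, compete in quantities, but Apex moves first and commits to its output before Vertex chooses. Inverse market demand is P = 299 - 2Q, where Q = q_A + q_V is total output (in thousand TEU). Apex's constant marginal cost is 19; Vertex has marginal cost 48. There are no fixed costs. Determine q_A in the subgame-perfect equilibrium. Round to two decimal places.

The follower Vertex best-responds to any q_A: π_V = (299 - 2Q)q_V - 48q_V.
Setting the follower's marginal profit to zero, 251 - 2q_A - 4q_V = 0, i.e. q_V = (251 - 2q_A)/4.
The leader anticipates this reaction. Substituting into P = 299 - 2Q gives P = 347/2 - q_A, so π_A = (347/2 - q_A)q_A - 19q_A.
The leader's first-order condition 309/2 - 2q_A = 0 yields q_A = 309/4.
Then q_V = (251 - 2·(309/4))/4 = 193/8.

77.25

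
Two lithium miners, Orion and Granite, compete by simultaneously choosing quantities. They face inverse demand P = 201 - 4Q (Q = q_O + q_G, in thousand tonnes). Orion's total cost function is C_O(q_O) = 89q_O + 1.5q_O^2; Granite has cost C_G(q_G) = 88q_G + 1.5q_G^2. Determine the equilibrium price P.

141

Orion's profit: π_O = (201 - 4Q)q_O - (89q_O + (3/2)q_O²). Setting ∂π_O/∂q_O = 0: 112 - 11q_O - 4(q_G) = 0.
Granite's profit: π_G = (201 - 4Q)q_G - (88q_G + (3/2)q_G²). Setting ∂π_G/∂q_G = 0: 113 - 11q_G - 4(q_O) = 0.
So q_O = (112 - 4q_G)/11 and q_G = (113 - 4q_O)/11.
Solving the pair: q_O = 52/7, q_G = 53/7.
Total output Q = 15, so price P = 201 - 4·15 = 141.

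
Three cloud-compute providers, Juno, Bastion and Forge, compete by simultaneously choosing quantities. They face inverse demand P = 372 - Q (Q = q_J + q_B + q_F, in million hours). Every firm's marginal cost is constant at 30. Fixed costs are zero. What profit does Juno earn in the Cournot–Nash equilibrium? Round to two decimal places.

7310.25

Each firm earns π_i = (372 - Q)q_i - 30q_i.
First-order condition (treating rivals' output as given): 342 - 2q_i - Σ_{j≠i} q_j = 0.
With identical firms every q_j equals q_i, so Σ_{j≠i} q_j = 2q_i and 342 = 4q_i, giving q_i = 171/2.
Price P = 372 - 513/2 = 231/2.
Juno's profit: (231/2 - 30)·(171/2) = 7310.2500.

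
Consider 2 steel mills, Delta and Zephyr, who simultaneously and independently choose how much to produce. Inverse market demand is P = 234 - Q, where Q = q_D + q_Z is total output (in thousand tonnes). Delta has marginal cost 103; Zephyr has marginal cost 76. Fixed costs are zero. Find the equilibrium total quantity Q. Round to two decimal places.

Delta's profit: π_D = (234 - Q)q_D - (103q_D). Setting ∂π_D/∂q_D = 0: 131 - 2q_D - (q_Z) = 0.
Zephyr's profit: π_Z = (234 - Q)q_Z - (76q_Z). Setting ∂π_Z/∂q_Z = 0: 158 - 2q_Z - (q_D) = 0.
Rearranging gives the reaction functions q_D = (131 - q_Z)/2 and q_Z = (158 - q_D)/2.
Solving the pair: q_D = 104/3, q_Z = 185/3.
Total output Q = 104/3 + 185/3 = 289/3.

96.33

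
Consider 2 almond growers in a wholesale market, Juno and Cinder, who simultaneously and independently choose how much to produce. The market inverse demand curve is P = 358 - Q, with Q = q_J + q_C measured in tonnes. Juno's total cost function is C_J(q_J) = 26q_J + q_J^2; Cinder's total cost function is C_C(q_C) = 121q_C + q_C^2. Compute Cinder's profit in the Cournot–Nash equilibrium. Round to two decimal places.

Juno's profit: π_J = (358 - Q)q_J - (26q_J + q_J²). Setting ∂π_J/∂q_J = 0: 332 - 4q_J - (q_C) = 0.
Cinder's profit: π_C = (358 - Q)q_C - (121q_C + q_C²). Setting ∂π_C/∂q_C = 0: 237 - 4q_C - (q_J) = 0.
Rearranging gives the reaction functions q_J = (332 - q_C)/4 and q_C = (237 - q_J)/4.
Substituting one into the other gives q_J = 1091/15 and q_C = 616/15.
Price P = 358 - 569/5 = 1221/5.
Cinder's profit: (1221/5)·(616/15) - 121·(616/15) - (616/15)² = 3372.9422.

3372.94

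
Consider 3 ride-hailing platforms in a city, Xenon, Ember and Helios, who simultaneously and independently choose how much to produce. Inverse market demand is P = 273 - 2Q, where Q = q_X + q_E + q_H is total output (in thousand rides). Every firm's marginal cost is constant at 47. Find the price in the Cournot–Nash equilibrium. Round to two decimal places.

Each firm earns π_i = (273 - 2Q)q_i - 47q_i.
Setting ∂π_i/∂q_i = 0 with rivals' quantities fixed: 226 - 4q_i - 2·Σ_{j≠i} q_j = 0.
By symmetry each firm produces the same amount; substituting Σ_{j≠i} q_j = 2q_i yields q_i = 226/8 = 113/4.
Total output Q = 339/4, so price P = 273 - 2·(339/4) = 207/2.

103.50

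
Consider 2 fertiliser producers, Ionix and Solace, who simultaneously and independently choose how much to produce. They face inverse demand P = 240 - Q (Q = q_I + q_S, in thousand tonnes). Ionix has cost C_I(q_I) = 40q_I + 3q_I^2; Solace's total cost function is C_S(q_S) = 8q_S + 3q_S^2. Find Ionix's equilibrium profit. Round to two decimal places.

Ionix's profit: π_I = (240 - Q)q_I - (40q_I + 3q_I²). Setting ∂π_I/∂q_I = 0: 200 - 8q_I - (q_S) = 0.
Solace's first-order condition: 232 - 8q_S - (q_I) = 0.
Best responses: q_I = (200 - q_S)/8, q_S = (232 - q_I)/8.
Solving the pair: q_I = 152/7, q_S = 184/7.
Price P = 240 - 48 = 192.
Ionix's profit: 192·(152/7) - 40·(152/7) - 3(152/7)² = 1886.0408.

1886.04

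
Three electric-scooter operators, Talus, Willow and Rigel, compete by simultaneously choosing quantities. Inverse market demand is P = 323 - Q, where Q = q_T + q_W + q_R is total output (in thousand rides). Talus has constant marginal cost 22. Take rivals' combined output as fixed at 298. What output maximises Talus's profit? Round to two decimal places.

1.50

With rivals' combined output fixed at 298, Talus's profit is π_T = (323 - 298 - q_T)q_T - (22q_T) = (25 - q_T)q_T - (22q_T).
∂π_T/∂q_T = 3 - 2q_T = 0, so q_T = 3/2.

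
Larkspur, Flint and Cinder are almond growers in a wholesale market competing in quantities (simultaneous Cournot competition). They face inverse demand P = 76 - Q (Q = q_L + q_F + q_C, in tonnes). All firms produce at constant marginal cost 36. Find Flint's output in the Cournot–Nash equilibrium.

Each firm earns π_i = (76 - Q)q_i - 36q_i.
First-order condition (treating rivals' output as given): 40 - 2q_i - Σ_{j≠i} q_j = 0.
With identical firms every q_j equals q_i, so Σ_{j≠i} q_j = 2q_i and 40 = 4q_i, giving q_i = 10.

10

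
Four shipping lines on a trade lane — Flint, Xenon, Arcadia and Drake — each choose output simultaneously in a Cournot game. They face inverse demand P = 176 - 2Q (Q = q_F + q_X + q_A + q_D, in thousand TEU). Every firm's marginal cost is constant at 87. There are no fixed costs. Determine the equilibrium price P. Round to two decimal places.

Each firm earns π_i = (176 - 2Q)q_i - 87q_i.
Setting ∂π_i/∂q_i = 0 with rivals' quantities fixed: 89 - 4q_i - 2·Σ_{j≠i} q_j = 0.
With identical firms every q_j equals q_i, so Σ_{j≠i} q_j = 3q_i and 89 = 10q_i, giving q_i = 89/10.
Total output Q = 178/5, so price P = 176 - 2·(178/5) = 524/5.

104.80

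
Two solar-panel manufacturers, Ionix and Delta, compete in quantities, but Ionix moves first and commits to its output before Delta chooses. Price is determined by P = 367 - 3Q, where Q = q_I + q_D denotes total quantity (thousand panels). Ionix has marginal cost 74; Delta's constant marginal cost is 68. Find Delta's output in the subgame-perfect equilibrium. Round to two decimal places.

The follower Delta best-responds to any q_I: π_D = (367 - 3Q)q_D - 68q_D.
∂π_D/∂q_D = 299 - 3q_I - 6q_D = 0 gives the reaction function q_D = (299 - 3q_I)/6.
Ionix substitutes q_D(q_I) into its own profit: π_I = q_I(367 - 3q_I - (299 - 3q_I)/2) - 74q_I = (435/2 - (3/2)q_I)q_I - 74q_I.
The leader's first-order condition 287/2 - 3q_I = 0 yields q_I = 287/6.
Then q_D = (299 - 3·(287/6))/6 = 311/12.

25.92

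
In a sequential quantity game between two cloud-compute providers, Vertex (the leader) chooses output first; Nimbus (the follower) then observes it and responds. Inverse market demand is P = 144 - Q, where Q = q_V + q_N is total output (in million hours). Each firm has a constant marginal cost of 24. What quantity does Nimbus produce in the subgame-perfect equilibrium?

30

Solve by backward induction. Given q_V, the follower Nimbus maximises π_N = (144 - q_V - q_N)q_N - 24q_N.
Setting the follower's marginal profit to zero, 120 - q_V - 2q_N = 0, i.e. q_N = (120 - q_V)/2.
The leader anticipates this reaction. Substituting into P = 144 - Q gives P = 84 - (1/2)q_V, so π_V = (84 - (1/2)q_V)q_V - 24q_V.
Maximising: ∂π_V/∂q_V = 60 - q_V = 0, giving q_V = 60.
Then q_N = (120 - 60)/2 = 30.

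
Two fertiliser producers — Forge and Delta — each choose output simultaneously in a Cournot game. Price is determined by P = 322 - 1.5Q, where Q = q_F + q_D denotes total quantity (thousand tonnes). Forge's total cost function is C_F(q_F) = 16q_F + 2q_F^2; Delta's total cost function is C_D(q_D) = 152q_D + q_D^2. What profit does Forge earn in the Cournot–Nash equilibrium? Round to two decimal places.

5304.76

Forge's profit: π_F = (322 - 1.5Q)q_F - (16q_F + 2q_F²). Setting ∂π_F/∂q_F = 0: 306 - 7q_F - (3/2)(q_D) = 0.
Delta's first-order condition: 170 - 5q_D - (3/2)(q_F) = 0.
Best responses: q_F = (306 - (3/2)q_D)/7, q_D = (170 - (3/2)q_F)/5.
Substituting one into the other gives q_F = 38.9313 and q_D = 22.3206.
Price P = 322 - (3/2)·61.2519 = 230.1221.
Forge's profit: 230.1221·38.9313 - 16·38.9313 - 2·38.9313² = 5304.7608.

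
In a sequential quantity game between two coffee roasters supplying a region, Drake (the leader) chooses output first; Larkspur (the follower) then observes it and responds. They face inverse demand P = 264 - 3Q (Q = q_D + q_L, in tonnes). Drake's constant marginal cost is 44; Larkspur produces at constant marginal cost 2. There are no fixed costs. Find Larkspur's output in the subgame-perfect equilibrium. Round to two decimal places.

Solve by backward induction. Given q_D, the follower Larkspur maximises π_L = (264 - 3q_D - 3q_L)q_L - 2q_L.
Setting the follower's marginal profit to zero, 262 - 3q_D - 6q_L = 0, i.e. q_L = (262 - 3q_D)/6.
The leader anticipates this reaction. Substituting into P = 264 - 3Q gives P = 133 - (3/2)q_D, so π_D = (133 - (3/2)q_D)q_D - 44q_D.
Maximising: ∂π_D/∂q_D = 89 - 3q_D = 0, giving q_D = 89/3.
Then q_L = (262 - 3·(89/3))/6 = 173/6.

28.83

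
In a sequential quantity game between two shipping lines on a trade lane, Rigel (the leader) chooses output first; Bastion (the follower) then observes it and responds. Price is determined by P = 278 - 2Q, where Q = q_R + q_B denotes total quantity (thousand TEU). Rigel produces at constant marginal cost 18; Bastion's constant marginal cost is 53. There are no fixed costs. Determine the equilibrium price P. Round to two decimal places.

Solve by backward induction. Given q_R, the follower Bastion maximises π_B = (278 - 2q_R - 2q_B)q_B - 53q_B.
∂π_B/∂q_B = 225 - 2q_R - 4q_B = 0 gives the reaction function q_B = (225 - 2q_R)/4.
Rigel substitutes q_B(q_R) into its own profit: π_R = q_R(278 - 2q_R - (225 - 2q_R)/2) - 18q_R = (331/2 - q_R)q_R - 18q_R.
Leader FOC: 295/2 - 2q_R = 0, so q_R = 295/4.
Then q_B = (225 - 2·(295/4))/4 = 155/8.
Total output Q = 745/8, so price P = 278 - 2·(745/8) = 367/4.

91.75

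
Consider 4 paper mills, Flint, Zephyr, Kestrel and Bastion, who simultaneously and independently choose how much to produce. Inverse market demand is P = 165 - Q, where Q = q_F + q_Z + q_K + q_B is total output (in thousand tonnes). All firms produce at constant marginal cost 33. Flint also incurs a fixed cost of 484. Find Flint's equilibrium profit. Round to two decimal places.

A representative firm's profit is π_i = q_i(165 - Q) - 33q_i.
Setting ∂π_i/∂q_i = 0 with rivals' quantities fixed: 132 - 2q_i - Σ_{j≠i} q_j = 0.
With identical firms every q_j equals q_i, so Σ_{j≠i} q_j = 3q_i and 132 = 5q_i, giving q_i = 132/5.
Price P = 165 - 528/5 = 297/5.
Flint's profit: (297/5 - 33)·(132/5) - 484 = 212.9600.

212.96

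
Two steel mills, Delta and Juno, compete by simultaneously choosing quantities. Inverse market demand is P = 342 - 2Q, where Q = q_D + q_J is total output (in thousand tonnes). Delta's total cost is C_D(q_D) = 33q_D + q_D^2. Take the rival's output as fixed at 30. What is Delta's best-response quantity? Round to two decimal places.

41.50

With the rival's output fixed at 30, Delta's profit is π_D = (342 - 2·30 - 2q_D)q_D - (33q_D + q_D²) = (282 - 2q_D)q_D - (33q_D + q_D²).
∂π_D/∂q_D = 249 - 6q_D = 0, so q_D = 83/2.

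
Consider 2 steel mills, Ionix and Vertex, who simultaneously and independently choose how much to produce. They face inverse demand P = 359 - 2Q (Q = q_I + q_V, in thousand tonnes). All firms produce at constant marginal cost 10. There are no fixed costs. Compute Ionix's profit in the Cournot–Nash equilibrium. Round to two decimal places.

A representative firm's profit is π_i = q_i(359 - 2Q) - 10q_i.
Setting ∂π_i/∂q_i = 0 with rivals' quantities fixed: 349 - 4q_i - 2q_j = 0.
With identical firms every q_j equals q_i, so q_j = q_i and 349 = 6q_i, giving q_i = 349/6.
Price P = 359 - 2·(349/3) = 379/3.
Ionix's profit: (379/3 - 10)·(349/6) = 6766.7222.

6766.72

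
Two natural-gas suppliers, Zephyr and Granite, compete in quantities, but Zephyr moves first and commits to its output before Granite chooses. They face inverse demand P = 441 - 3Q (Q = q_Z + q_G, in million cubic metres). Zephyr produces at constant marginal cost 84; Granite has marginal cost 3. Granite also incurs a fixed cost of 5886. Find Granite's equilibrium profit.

1614

Solve by backward induction. Given q_Z, the follower Granite maximises π_G = (441 - 3q_Z - 3q_G)q_G - 3q_G.
Follower FOC: 438 - 3q_Z - 6q_G = 0, so q_G(q_Z) = (438 - 3q_Z)/6.
Zephyr substitutes q_G(q_Z) into its own profit: π_Z = q_Z(441 - 3q_Z - (438 - 3q_Z)/2) - 84q_Z = (222 - (3/2)q_Z)q_Z - 84q_Z.
The leader's first-order condition 138 - 3q_Z = 0 yields q_Z = 46.
Then q_G = (438 - 3·46)/6 = 50.
Price P = 441 - 3·96 = 153.
Granite's profit: (153 - 3)·50 - 5886 = 1614.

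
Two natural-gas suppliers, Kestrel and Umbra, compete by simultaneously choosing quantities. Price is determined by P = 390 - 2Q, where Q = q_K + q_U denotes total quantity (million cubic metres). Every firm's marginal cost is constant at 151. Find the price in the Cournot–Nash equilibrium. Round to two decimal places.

A representative firm's profit is π_i = q_i(390 - 2Q) - 151q_i.
Setting ∂π_i/∂q_i = 0 with rivals' quantities fixed: 239 - 4q_i - 2q_j = 0.
By symmetry each firm produces the same amount; substituting q_j = q_i yields q_i = 239/6.
Total output Q = 239/3, so price P = 390 - 2·(239/3) = 692/3.

230.67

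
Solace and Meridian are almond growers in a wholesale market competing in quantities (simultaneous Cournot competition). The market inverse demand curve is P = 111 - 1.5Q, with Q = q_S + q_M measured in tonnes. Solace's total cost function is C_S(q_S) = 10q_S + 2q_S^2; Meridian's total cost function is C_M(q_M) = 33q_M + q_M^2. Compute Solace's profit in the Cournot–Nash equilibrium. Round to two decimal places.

Solace's profit: π_S = (111 - 1.5Q)q_S - (10q_S + 2q_S²). Setting ∂π_S/∂q_S = 0: 101 - 7q_S - (3/2)(q_M) = 0.
Meridian's first-order condition: 78 - 5q_M - (3/2)(q_S) = 0.
Best responses: q_S = (101 - (3/2)q_M)/7, q_M = (78 - (3/2)q_S)/5.
Solving the pair: q_S = 1552/131, q_M = 1578/131.
Price P = 111 - (3/2)·23.8931 = 75.1603.
Solace's profit: 75.1603·(1552/131) - 10·(1552/131) - 2(1552/131)² = 491.2572.

491.26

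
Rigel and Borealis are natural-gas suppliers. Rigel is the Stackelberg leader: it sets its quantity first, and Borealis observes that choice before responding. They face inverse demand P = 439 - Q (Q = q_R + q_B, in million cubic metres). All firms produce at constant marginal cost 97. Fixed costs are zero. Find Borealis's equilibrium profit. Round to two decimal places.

The follower Borealis best-responds to any q_R: π_B = (439 - Q)q_B - 97q_B.
Follower FOC: 342 - q_R - 2q_B = 0, so q_B(q_R) = (342 - q_R)/2.
Rigel substitutes q_B(q_R) into its own profit: π_R = q_R(439 - q_R - (342 - q_R)/2) - 97q_R = (268 - (1/2)q_R)q_R - 97q_R.
The leader's first-order condition 171 - q_R = 0 yields q_R = 171.
Then q_B = (342 - 171)/2 = 171/2.
Price P = 439 - 513/2 = 365/2.
Borealis's profit: (365/2 - 97)·(171/2) = 7310.2500.

7310.25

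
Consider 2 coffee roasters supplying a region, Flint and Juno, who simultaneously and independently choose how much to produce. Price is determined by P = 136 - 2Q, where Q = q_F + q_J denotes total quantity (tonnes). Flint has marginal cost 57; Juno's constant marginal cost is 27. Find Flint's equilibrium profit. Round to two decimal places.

Flint's profit: π_F = (136 - 2Q)q_F - (57q_F). Setting ∂π_F/∂q_F = 0: 79 - 4q_F - 2(q_J) = 0.
Juno's first-order condition: 109 - 4q_J - 2(q_F) = 0.
Rearranging gives the reaction functions q_F = (79 - 2q_J)/4 and q_J = (109 - 2q_F)/4.
Solving the pair: q_F = 49/6, q_J = 139/6.
Price P = 136 - 2·(94/3) = 220/3.
Flint's profit: (220/3 - 57)·(49/6) = 133.3889.

133.39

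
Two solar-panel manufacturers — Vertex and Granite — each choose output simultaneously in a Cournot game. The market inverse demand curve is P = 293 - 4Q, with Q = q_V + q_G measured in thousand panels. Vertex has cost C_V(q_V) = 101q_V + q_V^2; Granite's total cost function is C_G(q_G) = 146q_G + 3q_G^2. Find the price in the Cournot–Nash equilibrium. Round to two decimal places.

202.61

Vertex's profit: π_V = (293 - 4Q)q_V - (101q_V + q_V²). Setting ∂π_V/∂q_V = 0: 192 - 10q_V - 4(q_G) = 0.
Granite's profit: π_G = (293 - 4Q)q_G - (146q_G + 3q_G²). Setting ∂π_G/∂q_G = 0: 147 - 14q_G - 4(q_V) = 0.
Rearranging gives the reaction functions q_V = (192 - 4q_G)/10 and q_G = (147 - 4q_V)/14.
Solving the pair: q_V = 525/31, q_G = 351/62.
Total output Q = 1401/62, so price P = 293 - 4·(1401/62) = 202.6129.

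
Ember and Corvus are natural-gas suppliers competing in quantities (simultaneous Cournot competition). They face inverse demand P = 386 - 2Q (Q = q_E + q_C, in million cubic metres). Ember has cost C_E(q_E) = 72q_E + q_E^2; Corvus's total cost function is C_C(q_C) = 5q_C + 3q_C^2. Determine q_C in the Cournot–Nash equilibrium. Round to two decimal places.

Ember's profit: π_E = (386 - 2Q)q_E - (72q_E + q_E²). Setting ∂π_E/∂q_E = 0: 314 - 6q_E - 2(q_C) = 0.
Corvus's profit: π_C = (386 - 2Q)q_C - (5q_C + 3q_C²). Setting ∂π_C/∂q_C = 0: 381 - 10q_C - 2(q_E) = 0.
So q_E = (314 - 2q_C)/6 and q_C = (381 - 2q_E)/10.
Solving the pair: q_E = 1189/28, q_C = 829/28.

29.61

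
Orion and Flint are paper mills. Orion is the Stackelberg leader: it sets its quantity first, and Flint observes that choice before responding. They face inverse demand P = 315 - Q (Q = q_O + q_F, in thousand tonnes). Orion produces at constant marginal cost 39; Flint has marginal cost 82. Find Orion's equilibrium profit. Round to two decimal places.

The follower Flint best-responds to any q_O: π_F = (315 - Q)q_F - 82q_F.
Follower FOC: 233 - q_O - 2q_F = 0, so q_F(q_O) = (233 - q_O)/2.
Orion substitutes q_F(q_O) into its own profit: π_O = q_O(315 - q_O - (233 - q_O)/2) - 39q_O = (397/2 - (1/2)q_O)q_O - 39q_O.
Leader FOC: 319/2 - q_O = 0, so q_O = 319/2.
Then q_F = (233 - 319/2)/2 = 147/4.
Price P = 315 - 785/4 = 475/4.
Orion's profit: (475/4 - 39)·(319/2) = 12720.1250.

12720.13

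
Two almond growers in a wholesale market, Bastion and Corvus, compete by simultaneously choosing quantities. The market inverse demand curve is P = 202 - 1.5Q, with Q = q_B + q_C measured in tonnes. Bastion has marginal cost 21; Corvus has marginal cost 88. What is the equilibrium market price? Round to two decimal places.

103.67

Bastion's profit: π_B = (202 - 1.5Q)q_B - (21q_B). Setting ∂π_B/∂q_B = 0: 181 - 3q_B - (3/2)(q_C) = 0.
Corvus's first-order condition: 114 - 3q_C - (3/2)(q_B) = 0.
So q_B = (181 - (3/2)q_C)/3 and q_C = (114 - (3/2)q_B)/3.
Solving the pair: q_B = 496/9, q_C = 94/9.
Total output Q = 590/9, so price P = 202 - (3/2)·(590/9) = 311/3.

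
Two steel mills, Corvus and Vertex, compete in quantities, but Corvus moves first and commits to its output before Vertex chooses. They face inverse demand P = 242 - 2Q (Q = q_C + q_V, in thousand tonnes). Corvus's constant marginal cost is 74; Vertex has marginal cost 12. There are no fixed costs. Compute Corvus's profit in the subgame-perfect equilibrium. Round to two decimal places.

The follower Vertex best-responds to any q_C: π_V = (242 - 2Q)q_V - 12q_V.
Setting the follower's marginal profit to zero, 230 - 2q_C - 4q_V = 0, i.e. q_V = (230 - 2q_C)/4.
Corvus substitutes q_V(q_C) into its own profit: π_C = q_C(242 - 2q_C - (230 - 2q_C)/2) - 74q_C = (127 - q_C)q_C - 74q_C.
The leader's first-order condition 53 - 2q_C = 0 yields q_C = 53/2.
Then q_V = (230 - 2·(53/2))/4 = 177/4.
Price P = 242 - 2·(283/4) = 201/2.
Corvus's profit: (201/2 - 74)·(53/2) = 702.2500.

702.25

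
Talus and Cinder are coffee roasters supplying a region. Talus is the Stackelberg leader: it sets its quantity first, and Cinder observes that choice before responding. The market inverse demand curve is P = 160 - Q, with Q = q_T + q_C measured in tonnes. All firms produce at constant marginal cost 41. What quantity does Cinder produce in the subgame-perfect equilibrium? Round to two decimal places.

29.75

Solve by backward induction. Given q_T, the follower Cinder maximises π_C = (160 - q_T - q_C)q_C - 41q_C.
Setting the follower's marginal profit to zero, 119 - q_T - 2q_C = 0, i.e. q_C = (119 - q_T)/2.
The leader anticipates this reaction. Substituting into P = 160 - Q gives P = 201/2 - (1/2)q_T, so π_T = (201/2 - (1/2)q_T)q_T - 41q_T.
Maximising: ∂π_T/∂q_T = 119/2 - q_T = 0, giving q_T = 119/2.
Then q_C = (119 - 119/2)/2 = 119/4.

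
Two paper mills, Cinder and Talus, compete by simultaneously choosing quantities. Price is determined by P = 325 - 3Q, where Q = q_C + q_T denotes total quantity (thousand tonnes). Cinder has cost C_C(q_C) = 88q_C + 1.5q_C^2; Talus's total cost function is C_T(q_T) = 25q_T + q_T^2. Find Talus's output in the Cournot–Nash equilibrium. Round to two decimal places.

Cinder's profit: π_C = (325 - 3Q)q_C - (88q_C + (3/2)q_C²). Setting ∂π_C/∂q_C = 0: 237 - 9q_C - 3(q_T) = 0.
Talus's profit: π_T = (325 - 3Q)q_T - (25q_T + q_T²). Setting ∂π_T/∂q_T = 0: 300 - 8q_T - 3(q_C) = 0.
Rearranging gives the reaction functions q_C = (237 - 3q_T)/9 and q_T = (300 - 3q_C)/8.
Substituting one into the other gives q_C = 332/21 and q_T = 221/7.

31.57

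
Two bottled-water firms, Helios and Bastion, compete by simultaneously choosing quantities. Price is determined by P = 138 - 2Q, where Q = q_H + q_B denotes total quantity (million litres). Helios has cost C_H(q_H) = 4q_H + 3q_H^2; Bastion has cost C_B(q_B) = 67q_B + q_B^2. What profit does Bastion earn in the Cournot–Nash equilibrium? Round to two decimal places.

Helios's profit: π_H = (138 - 2Q)q_H - (4q_H + 3q_H²). Setting ∂π_H/∂q_H = 0: 134 - 10q_H - 2(q_B) = 0.
Bastion's first-order condition: 71 - 6q_B - 2(q_H) = 0.
Rearranging gives the reaction functions q_H = (134 - 2q_B)/10 and q_B = (71 - 2q_H)/6.
Substituting one into the other gives q_H = 331/28 and q_B = 221/28.
Price P = 138 - 2·(138/7) = 690/7.
Bastion's profit: (690/7)·(221/28) - 67·(221/28) - (221/28)² = 186.8916.

186.89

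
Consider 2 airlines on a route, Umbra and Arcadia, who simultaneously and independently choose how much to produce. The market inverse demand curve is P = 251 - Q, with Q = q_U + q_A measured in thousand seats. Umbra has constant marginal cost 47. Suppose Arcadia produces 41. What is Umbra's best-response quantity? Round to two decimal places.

With the rival's output fixed at 41, Umbra's profit is π_U = (251 - 41 - q_U)q_U - (47q_U) = (210 - q_U)q_U - (47q_U).
∂π_U/∂q_U = 163 - 2q_U = 0, so q_U = 163/2.

81.50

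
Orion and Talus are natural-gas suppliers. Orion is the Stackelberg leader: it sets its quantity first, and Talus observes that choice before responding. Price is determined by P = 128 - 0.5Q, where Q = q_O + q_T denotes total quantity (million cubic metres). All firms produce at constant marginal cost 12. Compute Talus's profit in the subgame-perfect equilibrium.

1682

The follower Talus best-responds to any q_O: π_T = (128 - 0.5Q)q_T - 12q_T.
Setting the follower's marginal profit to zero, 116 - (1/2)q_O - q_T = 0, i.e. q_T = (116 - (1/2)q_O).
Orion substitutes q_T(q_O) into its own profit: π_O = q_O(128 - (1/2)q_O - (116 - (1/2)q_O)/2) - 12q_O = (70 - (1/4)q_O)q_O - 12q_O.
The leader's first-order condition 58 - (1/2)q_O = 0 yields q_O = 116.
Then q_T = (116 - (1/2)·116) = 58.
Price P = 128 - (1/2)·174 = 41.
Talus's profit: (41 - 12)·58 = 1682.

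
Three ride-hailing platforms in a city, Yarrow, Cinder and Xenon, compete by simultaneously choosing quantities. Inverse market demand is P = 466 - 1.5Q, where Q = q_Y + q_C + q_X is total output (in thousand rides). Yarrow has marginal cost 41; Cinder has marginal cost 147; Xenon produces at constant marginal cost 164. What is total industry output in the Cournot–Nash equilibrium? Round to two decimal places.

174.33

Yarrow's profit: π_Y = (466 - 1.5Q)q_Y - (41q_Y). Setting ∂π_Y/∂q_Y = 0: 425 - 3q_Y - (3/2)(q_C + q_X) = 0.
Cinder's first-order condition: 319 - 3q_C - (3/2)(q_Y + q_X) = 0.
Xenon's first-order condition: 302 - 3q_X - (3/2)(q_Y + q_C) = 0.
Adding the 3 conditions: 1046 − 3Q − 3Q = 0, i.e. Q = 523/3.
Back-substituting: q_Y = (425 − 523/2)/(3/2) = 109, q_C = (319 − 523/2)/(3/2) = 115/3, q_X = (302 − 523/2)/(3/2) = 27.
Total output Q = 109 + 115/3 + 27 = 523/3.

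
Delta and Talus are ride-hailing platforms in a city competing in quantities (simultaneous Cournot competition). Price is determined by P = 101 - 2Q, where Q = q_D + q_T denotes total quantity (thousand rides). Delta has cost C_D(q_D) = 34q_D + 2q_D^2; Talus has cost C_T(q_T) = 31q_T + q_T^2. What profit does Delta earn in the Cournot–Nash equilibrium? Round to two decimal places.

141.83

Delta's profit: π_D = (101 - 2Q)q_D - (34q_D + 2q_D²). Setting ∂π_D/∂q_D = 0: 67 - 8q_D - 2(q_T) = 0.
Talus's profit: π_T = (101 - 2Q)q_T - (31q_T + q_T²). Setting ∂π_T/∂q_T = 0: 70 - 6q_T - 2(q_D) = 0.
Best responses: q_D = (67 - 2q_T)/8, q_T = (70 - 2q_D)/6.
Substituting one into the other gives q_D = 131/22 and q_T = 213/22.
Price P = 101 - 2·(172/11) = 767/11.
Delta's profit: (767/11)·(131/22) - 34·(131/22) - 2(131/22)² = 141.8264.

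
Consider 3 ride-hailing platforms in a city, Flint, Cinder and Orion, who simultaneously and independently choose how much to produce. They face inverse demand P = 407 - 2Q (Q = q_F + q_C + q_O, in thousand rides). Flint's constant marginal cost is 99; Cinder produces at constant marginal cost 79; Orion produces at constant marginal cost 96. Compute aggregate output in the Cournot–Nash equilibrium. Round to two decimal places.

118.38

Flint's profit: π_F = (407 - 2Q)q_F - (99q_F). Setting ∂π_F/∂q_F = 0: 308 - 4q_F - 2(q_C + q_O) = 0.
Cinder's first-order condition: 328 - 4q_C - 2(q_F + q_O) = 0.
Orion's first-order condition: 311 - 4q_O - 2(q_F + q_C) = 0.
Adding the 3 conditions: 947 − 4Q − 4Q = 0, i.e. Q = 947/8.
Back-substituting: q_F = (308 − 947/4)/2 = 285/8, q_C = (328 − 947/4)/2 = 365/8, q_O = (311 − 947/4)/2 = 297/8.
Total output Q = 285/8 + 365/8 + 297/8 = 947/8.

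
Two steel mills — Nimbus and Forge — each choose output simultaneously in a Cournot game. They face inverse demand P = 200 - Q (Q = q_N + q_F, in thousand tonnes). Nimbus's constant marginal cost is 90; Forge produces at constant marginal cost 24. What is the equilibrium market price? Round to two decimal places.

104.67

Nimbus's profit: π_N = (200 - Q)q_N - (90q_N). Setting ∂π_N/∂q_N = 0: 110 - 2q_N - (q_F) = 0.
Forge's profit: π_F = (200 - Q)q_F - (24q_F). Setting ∂π_F/∂q_F = 0: 176 - 2q_F - (q_N) = 0.
Best responses: q_N = (110 - q_F)/2, q_F = (176 - q_N)/2.
Solving the pair: q_N = 44/3, q_F = 242/3.
Total output Q = 286/3, so price P = 200 - 286/3 = 314/3.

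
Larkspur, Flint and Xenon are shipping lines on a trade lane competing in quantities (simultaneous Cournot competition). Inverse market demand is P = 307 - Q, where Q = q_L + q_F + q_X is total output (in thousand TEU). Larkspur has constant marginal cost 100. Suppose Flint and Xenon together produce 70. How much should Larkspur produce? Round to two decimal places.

68.50

With rivals' combined output fixed at 70, Larkspur's profit is π_L = (307 - 70 - q_L)q_L - (100q_L) = (237 - q_L)q_L - (100q_L).
∂π_L/∂q_L = 137 - 2q_L = 0, so q_L = 137/2.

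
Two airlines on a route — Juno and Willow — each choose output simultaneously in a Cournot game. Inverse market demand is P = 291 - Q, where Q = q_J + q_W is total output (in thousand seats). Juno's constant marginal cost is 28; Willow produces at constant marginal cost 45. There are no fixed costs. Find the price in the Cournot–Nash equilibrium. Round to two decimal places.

121.33

Juno's profit: π_J = (291 - Q)q_J - (28q_J). Setting ∂π_J/∂q_J = 0: 263 - 2q_J - (q_W) = 0.
Willow's first-order condition: 246 - 2q_W - (q_J) = 0.
Rearranging gives the reaction functions q_J = (263 - q_W)/2 and q_W = (246 - q_J)/2.
Substituting one into the other gives q_J = 280/3 and q_W = 229/3.
Total output Q = 509/3, so price P = 291 - 509/3 = 364/3.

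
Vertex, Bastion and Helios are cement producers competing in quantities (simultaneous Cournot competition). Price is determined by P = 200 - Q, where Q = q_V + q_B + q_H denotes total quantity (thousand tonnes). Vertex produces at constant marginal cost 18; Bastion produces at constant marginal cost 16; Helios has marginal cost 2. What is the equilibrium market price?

Vertex's profit: π_V = (200 - Q)q_V - (18q_V). Setting ∂π_V/∂q_V = 0: 182 - 2q_V - (q_B + q_H) = 0.
Bastion's first-order condition: 184 - 2q_B - (q_V + q_H) = 0.
Helios's profit: π_H = (200 - Q)q_H - (2q_H). Setting ∂π_H/∂q_H = 0: 198 - 2q_H - (q_V + q_B) = 0.
Summing all 3 equations gives 564 − 4Q = 0, hence Q = 141.
Back-substituting: q_V = (182 − 141) = 41, q_B = (184 − 141) = 43, q_H = (198 − 141) = 57.
Total output Q = 141, so price P = 200 - 141 = 59.

59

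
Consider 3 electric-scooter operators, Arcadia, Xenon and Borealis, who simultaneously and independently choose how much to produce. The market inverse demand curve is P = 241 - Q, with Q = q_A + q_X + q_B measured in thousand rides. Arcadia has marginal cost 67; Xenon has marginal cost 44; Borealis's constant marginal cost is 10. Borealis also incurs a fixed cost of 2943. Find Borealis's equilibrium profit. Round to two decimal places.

Arcadia's profit: π_A = (241 - Q)q_A - (67q_A). Setting ∂π_A/∂q_A = 0: 174 - 2q_A - (q_X + q_B) = 0.
Xenon's first-order condition: 197 - 2q_X - (q_A + q_B) = 0.
Borealis's profit: π_B = (241 - Q)q_B - (10q_B). Setting ∂π_B/∂q_B = 0: 231 - 2q_B - (q_A + q_X) = 0.
Adding the 3 first-order conditions: 602 − 4Q = 0, so Q = 301/2.
Back-substituting: q_A = (174 − 301/2) = 47/2, q_X = (197 − 301/2) = 93/2, q_B = (231 − 301/2) = 161/2.
Price P = 241 - 301/2 = 181/2.
Borealis's profit: (181/2 - 10)·(161/2) - 2943 = 3537.2500.

3537.25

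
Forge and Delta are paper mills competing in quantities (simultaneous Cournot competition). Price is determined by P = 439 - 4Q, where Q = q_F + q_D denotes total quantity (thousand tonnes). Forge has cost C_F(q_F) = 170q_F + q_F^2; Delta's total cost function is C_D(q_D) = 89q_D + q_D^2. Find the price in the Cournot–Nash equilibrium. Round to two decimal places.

262.14

Forge's profit: π_F = (439 - 4Q)q_F - (170q_F + q_F²). Setting ∂π_F/∂q_F = 0: 269 - 10q_F - 4(q_D) = 0.
Delta's profit: π_D = (439 - 4Q)q_D - (89q_D + q_D²). Setting ∂π_D/∂q_D = 0: 350 - 10q_D - 4(q_F) = 0.
So q_F = (269 - 4q_D)/10 and q_D = (350 - 4q_F)/10.
Solving the pair: q_F = 215/14, q_D = 202/7.
Total output Q = 619/14, so price P = 439 - 4·(619/14) = 1835/7.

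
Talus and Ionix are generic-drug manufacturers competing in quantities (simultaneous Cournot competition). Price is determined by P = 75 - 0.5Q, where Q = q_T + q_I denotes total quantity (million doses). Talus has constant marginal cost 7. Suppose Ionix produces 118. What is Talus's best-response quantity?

With the rival's output fixed at 118, Talus's profit is π_T = (75 - (1/2)·118 - (1/2)q_T)q_T - (7q_T) = (16 - (1/2)q_T)q_T - (7q_T).
∂π_T/∂q_T = 9 - q_T = 0, so q_T = 9.

9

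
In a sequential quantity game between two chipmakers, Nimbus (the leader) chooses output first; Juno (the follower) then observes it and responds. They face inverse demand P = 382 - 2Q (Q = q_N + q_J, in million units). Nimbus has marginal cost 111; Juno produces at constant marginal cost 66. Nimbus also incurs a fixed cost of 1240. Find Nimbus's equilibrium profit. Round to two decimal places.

The follower Juno best-responds to any q_N: π_J = (382 - 2Q)q_J - 66q_J.
Follower FOC: 316 - 2q_N - 4q_J = 0, so q_J(q_N) = (316 - 2q_N)/4.
The leader anticipates this reaction. Substituting into P = 382 - 2Q gives P = 224 - q_N, so π_N = (224 - q_N)q_N - 111q_N.
Leader FOC: 113 - 2q_N = 0, so q_N = 113/2.
Then q_J = (316 - 2·(113/2))/4 = 203/4.
Price P = 382 - 2·(429/4) = 335/2.
Nimbus's profit: (335/2 - 111)·(113/2) - 1240 = 1952.2500.

1952.25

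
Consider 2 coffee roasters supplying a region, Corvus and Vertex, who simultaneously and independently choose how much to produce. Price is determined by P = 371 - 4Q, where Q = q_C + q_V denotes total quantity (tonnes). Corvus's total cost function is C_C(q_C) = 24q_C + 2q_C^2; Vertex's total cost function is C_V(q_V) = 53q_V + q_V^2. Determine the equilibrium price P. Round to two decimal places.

193.08

Corvus's profit: π_C = (371 - 4Q)q_C - (24q_C + 2q_C²). Setting ∂π_C/∂q_C = 0: 347 - 12q_C - 4(q_V) = 0.
Vertex's profit: π_V = (371 - 4Q)q_V - (53q_V + q_V²). Setting ∂π_V/∂q_V = 0: 318 - 10q_V - 4(q_C) = 0.
Rearranging gives the reaction functions q_C = (347 - 4q_V)/12 and q_V = (318 - 4q_C)/10.
Solving the pair: q_C = 1099/52, q_V = 607/26.
Total output Q = 44.4808, so price P = 371 - 4·44.4808 = 193.0769.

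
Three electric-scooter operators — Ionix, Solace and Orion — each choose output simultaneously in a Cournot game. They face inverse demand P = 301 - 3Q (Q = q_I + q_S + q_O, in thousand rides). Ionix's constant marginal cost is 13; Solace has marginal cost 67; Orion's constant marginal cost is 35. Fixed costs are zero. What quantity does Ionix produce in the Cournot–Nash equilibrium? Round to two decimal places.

30.33

Ionix's profit: π_I = (301 - 3Q)q_I - (13q_I). Setting ∂π_I/∂q_I = 0: 288 - 6q_I - 3(q_S + q_O) = 0.
Solace's first-order condition: 234 - 6q_S - 3(q_I + q_O) = 0.
Orion's first-order condition: 266 - 6q_O - 3(q_I + q_S) = 0.
Adding the 3 first-order conditions: 788 − 12Q = 0, so Q = 197/3.
Back-substituting: q_I = (288 − 197)/3 = 91/3, q_S = (234 − 197)/3 = 37/3, q_O = (266 − 197)/3 = 23.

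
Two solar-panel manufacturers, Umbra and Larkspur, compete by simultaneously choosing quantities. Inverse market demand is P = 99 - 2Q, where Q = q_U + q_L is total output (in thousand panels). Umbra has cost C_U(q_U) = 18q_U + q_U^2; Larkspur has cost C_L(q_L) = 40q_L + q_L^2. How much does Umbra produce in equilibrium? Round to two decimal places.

Umbra's profit: π_U = (99 - 2Q)q_U - (18q_U + q_U²). Setting ∂π_U/∂q_U = 0: 81 - 6q_U - 2(q_L) = 0.
Larkspur's profit: π_L = (99 - 2Q)q_L - (40q_L + q_L²). Setting ∂π_L/∂q_L = 0: 59 - 6q_L - 2(q_U) = 0.
Rearranging gives the reaction functions q_U = (81 - 2q_L)/6 and q_L = (59 - 2q_U)/6.
Substituting one into the other gives q_U = 23/2 and q_L = 6.

11.50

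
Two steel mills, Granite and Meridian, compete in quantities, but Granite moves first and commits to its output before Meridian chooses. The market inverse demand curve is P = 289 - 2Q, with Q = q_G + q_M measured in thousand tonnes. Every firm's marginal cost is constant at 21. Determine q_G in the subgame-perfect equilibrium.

The follower Meridian best-responds to any q_G: π_M = (289 - 2Q)q_M - 21q_M.
Follower FOC: 268 - 2q_G - 4q_M = 0, so q_M(q_G) = (268 - 2q_G)/4.
Granite substitutes q_M(q_G) into its own profit: π_G = q_G(289 - 2q_G - (268 - 2q_G)/2) - 21q_G = (155 - q_G)q_G - 21q_G.
The leader's first-order condition 134 - 2q_G = 0 yields q_G = 67.
Then q_M = (268 - 2·67)/4 = 67/2.

67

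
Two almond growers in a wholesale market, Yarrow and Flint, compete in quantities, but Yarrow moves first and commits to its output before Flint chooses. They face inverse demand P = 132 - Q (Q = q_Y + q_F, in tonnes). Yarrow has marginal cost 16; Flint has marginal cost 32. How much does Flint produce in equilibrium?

Solve by backward induction. Given q_Y, the follower Flint maximises π_F = (132 - q_Y - q_F)q_F - 32q_F.
Setting the follower's marginal profit to zero, 100 - q_Y - 2q_F = 0, i.e. q_F = (100 - q_Y)/2.
Yarrow substitutes q_F(q_Y) into its own profit: π_Y = q_Y(132 - q_Y - (100 - q_Y)/2) - 16q_Y = (82 - (1/2)q_Y)q_Y - 16q_Y.
Maximising: ∂π_Y/∂q_Y = 66 - q_Y = 0, giving q_Y = 66.
Then q_F = (100 - 66)/2 = 17.

17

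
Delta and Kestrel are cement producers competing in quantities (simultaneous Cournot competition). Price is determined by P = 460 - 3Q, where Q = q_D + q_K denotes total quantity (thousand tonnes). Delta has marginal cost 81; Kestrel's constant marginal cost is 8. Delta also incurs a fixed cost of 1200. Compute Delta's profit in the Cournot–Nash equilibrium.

2268

Delta's profit: π_D = (460 - 3Q)q_D - (81q_D). Setting ∂π_D/∂q_D = 0: 379 - 6q_D - 3(q_K) = 0.
Kestrel's first-order condition: 452 - 6q_K - 3(q_D) = 0.
Best responses: q_D = (379 - 3q_K)/6, q_K = (452 - 3q_D)/6.
Substituting one into the other gives q_D = 34 and q_K = 175/3.
Price P = 460 - 3·(277/3) = 183.
Delta's profit: (183 - 81)·34 - 1200 = 2268.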